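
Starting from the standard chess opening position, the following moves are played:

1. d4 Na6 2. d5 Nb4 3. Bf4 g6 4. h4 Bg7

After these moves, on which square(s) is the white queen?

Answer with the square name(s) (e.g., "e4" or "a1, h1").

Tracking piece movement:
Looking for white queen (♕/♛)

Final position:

  a b c d e f g h
  ─────────────────
8│♜ · ♝ ♛ ♚ · ♞ ♜│8
7│♟ ♟ ♟ ♟ ♟ ♟ ♝ ♟│7
6│· · · · · · ♟ ·│6
5│· · · ♙ · · · ·│5
4│· ♞ · · · ♗ · ♙│4
3│· · · · · · · ·│3
2│♙ ♙ ♙ · ♙ ♙ ♙ ·│2
1│♖ ♘ · ♕ ♔ ♗ ♘ ♖│1
  ─────────────────
  a b c d e f g h


d1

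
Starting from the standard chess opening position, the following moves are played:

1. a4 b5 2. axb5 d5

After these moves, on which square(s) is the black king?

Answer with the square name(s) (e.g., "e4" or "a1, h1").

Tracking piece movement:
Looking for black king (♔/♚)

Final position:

  a b c d e f g h
  ─────────────────
8│♜ ♞ ♝ ♛ ♚ ♝ ♞ ♜│8
7│♟ · ♟ · ♟ ♟ ♟ ♟│7
6│· · · · · · · ·│6
5│· ♙ · ♟ · · · ·│5
4│· · · · · · · ·│4
3│· · · · · · · ·│3
2│· ♙ ♙ ♙ ♙ ♙ ♙ ♙│2
1│♖ ♘ ♗ ♕ ♔ ♗ ♘ ♖│1
  ─────────────────
  a b c d e f g h


e8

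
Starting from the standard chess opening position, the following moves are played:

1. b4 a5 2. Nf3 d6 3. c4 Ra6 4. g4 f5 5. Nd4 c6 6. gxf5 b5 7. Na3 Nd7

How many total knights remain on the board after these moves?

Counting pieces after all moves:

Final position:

  a b c d e f g h
  ─────────────────
8│· · ♝ ♛ ♚ ♝ ♞ ♜│8
7│· · · ♞ ♟ · ♟ ♟│7
6│♜ · ♟ ♟ · · · ·│6
5│♟ ♟ · · · ♙ · ·│5
4│· ♙ ♙ ♘ · · · ·│4
3│♘ · · · · · · ·│3
2│♙ · · ♙ ♙ ♙ · ♙│2
1│♖ · ♗ ♕ ♔ ♗ · ♖│1
  ─────────────────
  a b c d e f g h


4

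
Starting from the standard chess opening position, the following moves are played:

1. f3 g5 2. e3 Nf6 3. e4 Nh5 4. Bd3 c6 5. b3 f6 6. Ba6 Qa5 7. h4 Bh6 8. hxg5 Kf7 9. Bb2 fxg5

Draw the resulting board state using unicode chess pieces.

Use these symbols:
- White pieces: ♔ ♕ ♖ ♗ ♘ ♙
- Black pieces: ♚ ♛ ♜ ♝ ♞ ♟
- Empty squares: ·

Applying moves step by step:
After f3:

♜ ♞ ♝ ♛ ♚ ♝ ♞ ♜
♟ ♟ ♟ ♟ ♟ ♟ ♟ ♟
· · · · · · · ·
· · · · · · · ·
· · · · · · · ·
· · · · · ♙ · ·
♙ ♙ ♙ ♙ ♙ · ♙ ♙
♖ ♘ ♗ ♕ ♔ ♗ ♘ ♖


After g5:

♜ ♞ ♝ ♛ ♚ ♝ ♞ ♜
♟ ♟ ♟ ♟ ♟ ♟ · ♟
· · · · · · · ·
· · · · · · ♟ ·
· · · · · · · ·
· · · · · ♙ · ·
♙ ♙ ♙ ♙ ♙ · ♙ ♙
♖ ♘ ♗ ♕ ♔ ♗ ♘ ♖


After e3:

♜ ♞ ♝ ♛ ♚ ♝ ♞ ♜
♟ ♟ ♟ ♟ ♟ ♟ · ♟
· · · · · · · ·
· · · · · · ♟ ·
· · · · · · · ·
· · · · ♙ ♙ · ·
♙ ♙ ♙ ♙ · · ♙ ♙
♖ ♘ ♗ ♕ ♔ ♗ ♘ ♖


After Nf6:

♜ ♞ ♝ ♛ ♚ ♝ · ♜
♟ ♟ ♟ ♟ ♟ ♟ · ♟
· · · · · ♞ · ·
· · · · · · ♟ ·
· · · · · · · ·
· · · · ♙ ♙ · ·
♙ ♙ ♙ ♙ · · ♙ ♙
♖ ♘ ♗ ♕ ♔ ♗ ♘ ♖


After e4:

♜ ♞ ♝ ♛ ♚ ♝ · ♜
♟ ♟ ♟ ♟ ♟ ♟ · ♟
· · · · · ♞ · ·
· · · · · · ♟ ·
· · · · ♙ · · ·
· · · · · ♙ · ·
♙ ♙ ♙ ♙ · · ♙ ♙
♖ ♘ ♗ ♕ ♔ ♗ ♘ ♖


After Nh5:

♜ ♞ ♝ ♛ ♚ ♝ · ♜
♟ ♟ ♟ ♟ ♟ ♟ · ♟
· · · · · · · ·
· · · · · · ♟ ♞
· · · · ♙ · · ·
· · · · · ♙ · ·
♙ ♙ ♙ ♙ · · ♙ ♙
♖ ♘ ♗ ♕ ♔ ♗ ♘ ♖


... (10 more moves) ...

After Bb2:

♜ ♞ ♝ · · · · ♜
♟ ♟ · ♟ ♟ ♚ · ♟
♗ · ♟ · · ♟ · ♝
♛ · · · · · ♙ ♞
· · · · ♙ · · ·
· ♙ · · · ♙ · ·
♙ ♗ ♙ ♙ · · ♙ ·
♖ ♘ · ♕ ♔ · ♘ ♖


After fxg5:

♜ ♞ ♝ · · · · ♜
♟ ♟ · ♟ ♟ ♚ · ♟
♗ · ♟ · · · · ♝
♛ · · · · · ♟ ♞
· · · · ♙ · · ·
· ♙ · · · ♙ · ·
♙ ♗ ♙ ♙ · · ♙ ·
♖ ♘ · ♕ ♔ · ♘ ♖



  a b c d e f g h
  ─────────────────
8│♜ ♞ ♝ · · · · ♜│8
7│♟ ♟ · ♟ ♟ ♚ · ♟│7
6│♗ · ♟ · · · · ♝│6
5│♛ · · · · · ♟ ♞│5
4│· · · · ♙ · · ·│4
3│· ♙ · · · ♙ · ·│3
2│♙ ♗ ♙ ♙ · · ♙ ·│2
1│♖ ♘ · ♕ ♔ · ♘ ♖│1
  ─────────────────
  a b c d e f g h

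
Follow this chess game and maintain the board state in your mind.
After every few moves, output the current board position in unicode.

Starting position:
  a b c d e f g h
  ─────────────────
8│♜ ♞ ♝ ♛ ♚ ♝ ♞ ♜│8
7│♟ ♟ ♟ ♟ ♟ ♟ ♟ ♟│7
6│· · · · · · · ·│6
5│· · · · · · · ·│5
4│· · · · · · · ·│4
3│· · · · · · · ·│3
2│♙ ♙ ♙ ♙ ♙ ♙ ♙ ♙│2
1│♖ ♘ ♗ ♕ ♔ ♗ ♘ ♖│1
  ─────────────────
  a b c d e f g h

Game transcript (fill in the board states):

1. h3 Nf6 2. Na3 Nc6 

  a b c d e f g h
  ─────────────────
8│♜ · ♝ ♛ ♚ ♝ · ♜│8
7│♟ ♟ ♟ ♟ ♟ ♟ ♟ ♟│7
6│· · ♞ · · ♞ · ·│6
5│· · · · · · · ·│5
4│· · · · · · · ·│4
3│♘ · · · · · · ♙│3
2│♙ ♙ ♙ ♙ ♙ ♙ ♙ ·│2
1│♖ · ♗ ♕ ♔ ♗ ♘ ♖│1
  ─────────────────
  a b c d e f g h

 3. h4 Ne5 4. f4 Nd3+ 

  a b c d e f g h
  ─────────────────
8│♜ · ♝ ♛ ♚ ♝ · ♜│8
7│♟ ♟ ♟ ♟ ♟ ♟ ♟ ♟│7
6│· · · · · ♞ · ·│6
5│· · · · · · · ·│5
4│· · · · · ♙ · ♙│4
3│♘ · · ♞ · · · ·│3
2│♙ ♙ ♙ ♙ ♙ · ♙ ·│2
1│♖ · ♗ ♕ ♔ ♗ ♘ ♖│1
  ─────────────────
  a b c d e f g h

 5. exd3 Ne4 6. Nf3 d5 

  a b c d e f g h
  ─────────────────
8│♜ · ♝ ♛ ♚ ♝ · ♜│8
7│♟ ♟ ♟ · ♟ ♟ ♟ ♟│7
6│· · · · · · · ·│6
5│· · · ♟ · · · ·│5
4│· · · · ♞ ♙ · ♙│4
3│♘ · · ♙ · ♘ · ·│3
2│♙ ♙ ♙ ♙ · · ♙ ·│2
1│♖ · ♗ ♕ ♔ ♗ · ♖│1
  ─────────────────
  a b c d e f g h

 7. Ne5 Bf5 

  a b c d e f g h
  ─────────────────
8│♜ · · ♛ ♚ ♝ · ♜│8
7│♟ ♟ ♟ · ♟ ♟ ♟ ♟│7
6│· · · · · · · ·│6
5│· · · ♟ ♘ ♝ · ·│5
4│· · · · ♞ ♙ · ♙│4
3│♘ · · ♙ · · · ·│3
2│♙ ♙ ♙ ♙ · · ♙ ·│2
1│♖ · ♗ ♕ ♔ ♗ · ♖│1
  ─────────────────
  a b c d e f g h


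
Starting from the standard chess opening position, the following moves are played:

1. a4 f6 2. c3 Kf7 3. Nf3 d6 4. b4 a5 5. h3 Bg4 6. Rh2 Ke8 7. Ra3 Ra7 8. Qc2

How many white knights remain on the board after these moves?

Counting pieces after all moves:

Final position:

  a b c d e f g h
  ─────────────────
8│· ♞ · ♛ ♚ ♝ ♞ ♜│8
7│♜ ♟ ♟ · ♟ · ♟ ♟│7
6│· · · ♟ · ♟ · ·│6
5│♟ · · · · · · ·│5
4│♙ ♙ · · · · ♝ ·│4
3│♖ · ♙ · · ♘ · ♙│3
2│· · ♕ ♙ ♙ ♙ ♙ ♖│2
1│· ♘ ♗ · ♔ ♗ · ·│1
  ─────────────────
  a b c d e f g h


2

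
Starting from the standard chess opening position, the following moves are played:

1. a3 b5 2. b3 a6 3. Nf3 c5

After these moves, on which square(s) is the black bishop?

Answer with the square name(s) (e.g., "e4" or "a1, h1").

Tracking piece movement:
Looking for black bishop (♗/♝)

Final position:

  a b c d e f g h
  ─────────────────
8│♜ ♞ ♝ ♛ ♚ ♝ ♞ ♜│8
7│· · · ♟ ♟ ♟ ♟ ♟│7
6│♟ · · · · · · ·│6
5│· ♟ ♟ · · · · ·│5
4│· · · · · · · ·│4
3│♙ ♙ · · · ♘ · ·│3
2│· · ♙ ♙ ♙ ♙ ♙ ♙│2
1│♖ ♘ ♗ ♕ ♔ ♗ · ♖│1
  ─────────────────
  a b c d e f g h


c8, f8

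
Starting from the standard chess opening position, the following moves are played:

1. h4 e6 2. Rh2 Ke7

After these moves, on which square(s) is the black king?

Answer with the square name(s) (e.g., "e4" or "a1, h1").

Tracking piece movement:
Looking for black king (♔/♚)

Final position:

  a b c d e f g h
  ─────────────────
8│♜ ♞ ♝ ♛ · ♝ ♞ ♜│8
7│♟ ♟ ♟ ♟ ♚ ♟ ♟ ♟│7
6│· · · · ♟ · · ·│6
5│· · · · · · · ·│5
4│· · · · · · · ♙│4
3│· · · · · · · ·│3
2│♙ ♙ ♙ ♙ ♙ ♙ ♙ ♖│2
1│♖ ♘ ♗ ♕ ♔ ♗ ♘ ·│1
  ─────────────────
  a b c d e f g h


e7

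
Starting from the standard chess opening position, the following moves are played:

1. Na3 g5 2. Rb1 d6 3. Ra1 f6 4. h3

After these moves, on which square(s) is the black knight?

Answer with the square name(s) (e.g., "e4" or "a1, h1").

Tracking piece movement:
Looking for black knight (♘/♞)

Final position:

  a b c d e f g h
  ─────────────────
8│♜ ♞ ♝ ♛ ♚ ♝ ♞ ♜│8
7│♟ ♟ ♟ · ♟ · · ♟│7
6│· · · ♟ · ♟ · ·│6
5│· · · · · · ♟ ·│5
4│· · · · · · · ·│4
3│♘ · · · · · · ♙│3
2│♙ ♙ ♙ ♙ ♙ ♙ ♙ ·│2
1│♖ · ♗ ♕ ♔ ♗ ♘ ♖│1
  ─────────────────
  a b c d e f g h


b8, g8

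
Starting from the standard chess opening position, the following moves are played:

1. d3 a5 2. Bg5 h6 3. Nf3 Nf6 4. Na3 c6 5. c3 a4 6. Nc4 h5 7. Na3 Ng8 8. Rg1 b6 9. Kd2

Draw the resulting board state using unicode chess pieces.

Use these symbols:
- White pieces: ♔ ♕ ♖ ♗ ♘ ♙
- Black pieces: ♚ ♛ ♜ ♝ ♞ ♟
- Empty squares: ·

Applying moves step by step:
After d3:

♜ ♞ ♝ ♛ ♚ ♝ ♞ ♜
♟ ♟ ♟ ♟ ♟ ♟ ♟ ♟
· · · · · · · ·
· · · · · · · ·
· · · · · · · ·
· · · ♙ · · · ·
♙ ♙ ♙ · ♙ ♙ ♙ ♙
♖ ♘ ♗ ♕ ♔ ♗ ♘ ♖


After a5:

♜ ♞ ♝ ♛ ♚ ♝ ♞ ♜
· ♟ ♟ ♟ ♟ ♟ ♟ ♟
· · · · · · · ·
♟ · · · · · · ·
· · · · · · · ·
· · · ♙ · · · ·
♙ ♙ ♙ · ♙ ♙ ♙ ♙
♖ ♘ ♗ ♕ ♔ ♗ ♘ ♖


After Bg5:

♜ ♞ ♝ ♛ ♚ ♝ ♞ ♜
· ♟ ♟ ♟ ♟ ♟ ♟ ♟
· · · · · · · ·
♟ · · · · · ♗ ·
· · · · · · · ·
· · · ♙ · · · ·
♙ ♙ ♙ · ♙ ♙ ♙ ♙
♖ ♘ · ♕ ♔ ♗ ♘ ♖


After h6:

♜ ♞ ♝ ♛ ♚ ♝ ♞ ♜
· ♟ ♟ ♟ ♟ ♟ ♟ ·
· · · · · · · ♟
♟ · · · · · ♗ ·
· · · · · · · ·
· · · ♙ · · · ·
♙ ♙ ♙ · ♙ ♙ ♙ ♙
♖ ♘ · ♕ ♔ ♗ ♘ ♖


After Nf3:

♜ ♞ ♝ ♛ ♚ ♝ ♞ ♜
· ♟ ♟ ♟ ♟ ♟ ♟ ·
· · · · · · · ♟
♟ · · · · · ♗ ·
· · · · · · · ·
· · · ♙ · ♘ · ·
♙ ♙ ♙ · ♙ ♙ ♙ ♙
♖ ♘ · ♕ ♔ ♗ · ♖


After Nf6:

♜ ♞ ♝ ♛ ♚ ♝ · ♜
· ♟ ♟ ♟ ♟ ♟ ♟ ·
· · · · · ♞ · ♟
♟ · · · · · ♗ ·
· · · · · · · ·
· · · ♙ · ♘ · ·
♙ ♙ ♙ · ♙ ♙ ♙ ♙
♖ ♘ · ♕ ♔ ♗ · ♖


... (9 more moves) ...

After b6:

♜ ♞ ♝ ♛ ♚ ♝ ♞ ♜
· · · ♟ ♟ ♟ ♟ ·
· ♟ ♟ · · · · ·
· · · · · · ♗ ♟
♟ · · · · · · ·
♘ · ♙ ♙ · ♘ · ·
♙ ♙ · · ♙ ♙ ♙ ♙
♖ · · ♕ ♔ ♗ ♖ ·


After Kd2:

♜ ♞ ♝ ♛ ♚ ♝ ♞ ♜
· · · ♟ ♟ ♟ ♟ ·
· ♟ ♟ · · · · ·
· · · · · · ♗ ♟
♟ · · · · · · ·
♘ · ♙ ♙ · ♘ · ·
♙ ♙ · ♔ ♙ ♙ ♙ ♙
♖ · · ♕ · ♗ ♖ ·



  a b c d e f g h
  ─────────────────
8│♜ ♞ ♝ ♛ ♚ ♝ ♞ ♜│8
7│· · · ♟ ♟ ♟ ♟ ·│7
6│· ♟ ♟ · · · · ·│6
5│· · · · · · ♗ ♟│5
4│♟ · · · · · · ·│4
3│♘ · ♙ ♙ · ♘ · ·│3
2│♙ ♙ · ♔ ♙ ♙ ♙ ♙│2
1│♖ · · ♕ · ♗ ♖ ·│1
  ─────────────────
  a b c d e f g h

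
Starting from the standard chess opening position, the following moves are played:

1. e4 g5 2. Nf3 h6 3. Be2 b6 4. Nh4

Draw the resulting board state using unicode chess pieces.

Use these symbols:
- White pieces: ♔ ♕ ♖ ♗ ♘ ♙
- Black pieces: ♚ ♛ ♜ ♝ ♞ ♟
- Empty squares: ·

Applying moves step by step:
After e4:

♜ ♞ ♝ ♛ ♚ ♝ ♞ ♜
♟ ♟ ♟ ♟ ♟ ♟ ♟ ♟
· · · · · · · ·
· · · · · · · ·
· · · · ♙ · · ·
· · · · · · · ·
♙ ♙ ♙ ♙ · ♙ ♙ ♙
♖ ♘ ♗ ♕ ♔ ♗ ♘ ♖


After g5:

♜ ♞ ♝ ♛ ♚ ♝ ♞ ♜
♟ ♟ ♟ ♟ ♟ ♟ · ♟
· · · · · · · ·
· · · · · · ♟ ·
· · · · ♙ · · ·
· · · · · · · ·
♙ ♙ ♙ ♙ · ♙ ♙ ♙
♖ ♘ ♗ ♕ ♔ ♗ ♘ ♖


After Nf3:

♜ ♞ ♝ ♛ ♚ ♝ ♞ ♜
♟ ♟ ♟ ♟ ♟ ♟ · ♟
· · · · · · · ·
· · · · · · ♟ ·
· · · · ♙ · · ·
· · · · · ♘ · ·
♙ ♙ ♙ ♙ · ♙ ♙ ♙
♖ ♘ ♗ ♕ ♔ ♗ · ♖


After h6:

♜ ♞ ♝ ♛ ♚ ♝ ♞ ♜
♟ ♟ ♟ ♟ ♟ ♟ · ·
· · · · · · · ♟
· · · · · · ♟ ·
· · · · ♙ · · ·
· · · · · ♘ · ·
♙ ♙ ♙ ♙ · ♙ ♙ ♙
♖ ♘ ♗ ♕ ♔ ♗ · ♖


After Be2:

♜ ♞ ♝ ♛ ♚ ♝ ♞ ♜
♟ ♟ ♟ ♟ ♟ ♟ · ·
· · · · · · · ♟
· · · · · · ♟ ·
· · · · ♙ · · ·
· · · · · ♘ · ·
♙ ♙ ♙ ♙ ♗ ♙ ♙ ♙
♖ ♘ ♗ ♕ ♔ · · ♖


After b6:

♜ ♞ ♝ ♛ ♚ ♝ ♞ ♜
♟ · ♟ ♟ ♟ ♟ · ·
· ♟ · · · · · ♟
· · · · · · ♟ ·
· · · · ♙ · · ·
· · · · · ♘ · ·
♙ ♙ ♙ ♙ ♗ ♙ ♙ ♙
♖ ♘ ♗ ♕ ♔ · · ♖


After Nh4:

♜ ♞ ♝ ♛ ♚ ♝ ♞ ♜
♟ · ♟ ♟ ♟ ♟ · ·
· ♟ · · · · · ♟
· · · · · · ♟ ·
· · · · ♙ · · ♘
· · · · · · · ·
♙ ♙ ♙ ♙ ♗ ♙ ♙ ♙
♖ ♘ ♗ ♕ ♔ · · ♖



  a b c d e f g h
  ─────────────────
8│♜ ♞ ♝ ♛ ♚ ♝ ♞ ♜│8
7│♟ · ♟ ♟ ♟ ♟ · ·│7
6│· ♟ · · · · · ♟│6
5│· · · · · · ♟ ·│5
4│· · · · ♙ · · ♘│4
3│· · · · · · · ·│3
2│♙ ♙ ♙ ♙ ♗ ♙ ♙ ♙│2
1│♖ ♘ ♗ ♕ ♔ · · ♖│1
  ─────────────────
  a b c d e f g h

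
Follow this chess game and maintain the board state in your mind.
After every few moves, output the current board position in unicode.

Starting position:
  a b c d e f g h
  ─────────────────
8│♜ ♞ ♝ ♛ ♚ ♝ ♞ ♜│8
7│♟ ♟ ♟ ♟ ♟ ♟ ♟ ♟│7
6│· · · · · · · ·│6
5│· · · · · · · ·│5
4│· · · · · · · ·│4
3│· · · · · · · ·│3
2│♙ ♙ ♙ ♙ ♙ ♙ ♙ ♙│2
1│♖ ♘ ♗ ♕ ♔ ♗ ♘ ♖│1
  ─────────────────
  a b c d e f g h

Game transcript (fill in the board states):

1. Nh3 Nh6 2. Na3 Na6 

  a b c d e f g h
  ─────────────────
8│♜ · ♝ ♛ ♚ ♝ · ♜│8
7│♟ ♟ ♟ ♟ ♟ ♟ ♟ ♟│7
6│♞ · · · · · · ♞│6
5│· · · · · · · ·│5
4│· · · · · · · ·│4
3│♘ · · · · · · ♘│3
2│♙ ♙ ♙ ♙ ♙ ♙ ♙ ♙│2
1│♖ · ♗ ♕ ♔ ♗ · ♖│1
  ─────────────────
  a b c d e f g h

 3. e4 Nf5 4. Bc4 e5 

  a b c d e f g h
  ─────────────────
8│♜ · ♝ ♛ ♚ ♝ · ♜│8
7│♟ ♟ ♟ ♟ · ♟ ♟ ♟│7
6│♞ · · · · · · ·│6
5│· · · · ♟ ♞ · ·│5
4│· · ♗ · ♙ · · ·│4
3│♘ · · · · · · ♘│3
2│♙ ♙ ♙ ♙ · ♙ ♙ ♙│2
1│♖ · ♗ ♕ ♔ · · ♖│1
  ─────────────────
  a b c d e f g h

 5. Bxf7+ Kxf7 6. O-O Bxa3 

  a b c d e f g h
  ─────────────────
8│♜ · ♝ ♛ · · · ♜│8
7│♟ ♟ ♟ ♟ · ♚ ♟ ♟│7
6│♞ · · · · · · ·│6
5│· · · · ♟ ♞ · ·│5
4│· · · · ♙ · · ·│4
3│♝ · · · · · · ♘│3
2│♙ ♙ ♙ ♙ · ♙ ♙ ♙│2
1│♖ · ♗ ♕ · ♖ ♔ ·│1
  ─────────────────
  a b c d e f g h



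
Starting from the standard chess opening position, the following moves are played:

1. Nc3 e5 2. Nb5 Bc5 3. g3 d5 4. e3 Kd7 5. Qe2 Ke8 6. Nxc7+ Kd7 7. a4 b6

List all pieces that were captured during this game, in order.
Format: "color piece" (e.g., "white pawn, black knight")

Tracking captures:
  Nxc7+: captured black pawn

black pawn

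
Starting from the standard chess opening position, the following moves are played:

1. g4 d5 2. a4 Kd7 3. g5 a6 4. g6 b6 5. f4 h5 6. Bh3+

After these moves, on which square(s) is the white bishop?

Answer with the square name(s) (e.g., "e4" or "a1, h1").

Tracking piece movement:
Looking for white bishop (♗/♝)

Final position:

  a b c d e f g h
  ─────────────────
8│♜ ♞ ♝ ♛ · ♝ ♞ ♜│8
7│· · ♟ ♚ ♟ ♟ ♟ ·│7
6│♟ ♟ · · · · ♙ ·│6
5│· · · ♟ · · · ♟│5
4│♙ · · · · ♙ · ·│4
3│· · · · · · · ♗│3
2│· ♙ ♙ ♙ ♙ · · ♙│2
1│♖ ♘ ♗ ♕ ♔ · ♘ ♖│1
  ─────────────────
  a b c d e f g h


c1, h3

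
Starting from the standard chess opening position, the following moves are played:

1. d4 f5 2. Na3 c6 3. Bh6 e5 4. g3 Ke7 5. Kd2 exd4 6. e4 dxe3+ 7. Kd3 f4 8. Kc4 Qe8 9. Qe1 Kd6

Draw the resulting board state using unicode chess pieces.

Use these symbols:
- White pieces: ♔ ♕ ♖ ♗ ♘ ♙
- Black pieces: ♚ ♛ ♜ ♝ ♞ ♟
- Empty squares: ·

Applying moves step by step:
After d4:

♜ ♞ ♝ ♛ ♚ ♝ ♞ ♜
♟ ♟ ♟ ♟ ♟ ♟ ♟ ♟
· · · · · · · ·
· · · · · · · ·
· · · ♙ · · · ·
· · · · · · · ·
♙ ♙ ♙ · ♙ ♙ ♙ ♙
♖ ♘ ♗ ♕ ♔ ♗ ♘ ♖


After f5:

♜ ♞ ♝ ♛ ♚ ♝ ♞ ♜
♟ ♟ ♟ ♟ ♟ · ♟ ♟
· · · · · · · ·
· · · · · ♟ · ·
· · · ♙ · · · ·
· · · · · · · ·
♙ ♙ ♙ · ♙ ♙ ♙ ♙
♖ ♘ ♗ ♕ ♔ ♗ ♘ ♖


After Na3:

♜ ♞ ♝ ♛ ♚ ♝ ♞ ♜
♟ ♟ ♟ ♟ ♟ · ♟ ♟
· · · · · · · ·
· · · · · ♟ · ·
· · · ♙ · · · ·
♘ · · · · · · ·
♙ ♙ ♙ · ♙ ♙ ♙ ♙
♖ · ♗ ♕ ♔ ♗ ♘ ♖


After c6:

♜ ♞ ♝ ♛ ♚ ♝ ♞ ♜
♟ ♟ · ♟ ♟ · ♟ ♟
· · ♟ · · · · ·
· · · · · ♟ · ·
· · · ♙ · · · ·
♘ · · · · · · ·
♙ ♙ ♙ · ♙ ♙ ♙ ♙
♖ · ♗ ♕ ♔ ♗ ♘ ♖


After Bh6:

♜ ♞ ♝ ♛ ♚ ♝ ♞ ♜
♟ ♟ · ♟ ♟ · ♟ ♟
· · ♟ · · · · ♗
· · · · · ♟ · ·
· · · ♙ · · · ·
♘ · · · · · · ·
♙ ♙ ♙ · ♙ ♙ ♙ ♙
♖ · · ♕ ♔ ♗ ♘ ♖


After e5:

♜ ♞ ♝ ♛ ♚ ♝ ♞ ♜
♟ ♟ · ♟ · · ♟ ♟
· · ♟ · · · · ♗
· · · · ♟ ♟ · ·
· · · ♙ · · · ·
♘ · · · · · · ·
♙ ♙ ♙ · ♙ ♙ ♙ ♙
♖ · · ♕ ♔ ♗ ♘ ♖


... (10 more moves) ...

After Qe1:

♜ ♞ ♝ · ♛ ♝ ♞ ♜
♟ ♟ · ♟ ♚ · ♟ ♟
· · ♟ · · · · ♗
· · · · · · · ·
· · ♔ · · ♟ · ·
♘ · · · ♟ · ♙ ·
♙ ♙ ♙ · · ♙ · ♙
♖ · · · ♕ ♗ ♘ ♖


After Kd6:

♜ ♞ ♝ · ♛ ♝ ♞ ♜
♟ ♟ · ♟ · · ♟ ♟
· · ♟ ♚ · · · ♗
· · · · · · · ·
· · ♔ · · ♟ · ·
♘ · · · ♟ · ♙ ·
♙ ♙ ♙ · · ♙ · ♙
♖ · · · ♕ ♗ ♘ ♖



  a b c d e f g h
  ─────────────────
8│♜ ♞ ♝ · ♛ ♝ ♞ ♜│8
7│♟ ♟ · ♟ · · ♟ ♟│7
6│· · ♟ ♚ · · · ♗│6
5│· · · · · · · ·│5
4│· · ♔ · · ♟ · ·│4
3│♘ · · · ♟ · ♙ ·│3
2│♙ ♙ ♙ · · ♙ · ♙│2
1│♖ · · · ♕ ♗ ♘ ♖│1
  ─────────────────
  a b c d e f g h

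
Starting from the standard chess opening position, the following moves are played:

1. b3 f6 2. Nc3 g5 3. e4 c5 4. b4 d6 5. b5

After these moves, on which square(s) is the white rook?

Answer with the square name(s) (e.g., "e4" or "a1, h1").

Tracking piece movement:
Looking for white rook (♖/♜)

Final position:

  a b c d e f g h
  ─────────────────
8│♜ ♞ ♝ ♛ ♚ ♝ ♞ ♜│8
7│♟ ♟ · · ♟ · · ♟│7
6│· · · ♟ · ♟ · ·│6
5│· ♙ ♟ · · · ♟ ·│5
4│· · · · ♙ · · ·│4
3│· · ♘ · · · · ·│3
2│♙ · ♙ ♙ · ♙ ♙ ♙│2
1│♖ · ♗ ♕ ♔ ♗ ♘ ♖│1
  ─────────────────
  a b c d e f g h


a1, h1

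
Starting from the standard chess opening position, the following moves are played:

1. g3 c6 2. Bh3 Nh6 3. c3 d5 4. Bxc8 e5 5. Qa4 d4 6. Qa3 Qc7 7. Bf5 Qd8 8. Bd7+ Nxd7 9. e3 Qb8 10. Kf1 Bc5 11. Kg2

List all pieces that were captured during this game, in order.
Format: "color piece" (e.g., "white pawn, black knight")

Tracking captures:
  Bxc8: captured black bishop
  Nxd7: captured white bishop

black bishop, white bishop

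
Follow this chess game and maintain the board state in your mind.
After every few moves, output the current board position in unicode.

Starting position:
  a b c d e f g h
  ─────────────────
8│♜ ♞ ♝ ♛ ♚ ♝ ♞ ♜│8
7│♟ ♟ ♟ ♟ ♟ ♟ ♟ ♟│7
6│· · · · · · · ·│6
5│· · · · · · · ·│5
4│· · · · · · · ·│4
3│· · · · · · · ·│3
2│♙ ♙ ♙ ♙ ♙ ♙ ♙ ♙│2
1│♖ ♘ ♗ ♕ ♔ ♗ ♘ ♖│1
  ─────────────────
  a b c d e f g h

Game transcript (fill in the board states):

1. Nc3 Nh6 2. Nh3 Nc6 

  a b c d e f g h
  ─────────────────
8│♜ · ♝ ♛ ♚ ♝ · ♜│8
7│♟ ♟ ♟ ♟ ♟ ♟ ♟ ♟│7
6│· · ♞ · · · · ♞│6
5│· · · · · · · ·│5
4│· · · · · · · ·│4
3│· · ♘ · · · · ♘│3
2│♙ ♙ ♙ ♙ ♙ ♙ ♙ ♙│2
1│♖ · ♗ ♕ ♔ ♗ · ♖│1
  ─────────────────
  a b c d e f g h

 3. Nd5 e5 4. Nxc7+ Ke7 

  a b c d e f g h
  ─────────────────
8│♜ · ♝ ♛ · ♝ · ♜│8
7│♟ ♟ ♘ ♟ ♚ ♟ ♟ ♟│7
6│· · ♞ · · · · ♞│6
5│· · · · ♟ · · ·│5
4│· · · · · · · ·│4
3│· · · · · · · ♘│3
2│♙ ♙ ♙ ♙ ♙ ♙ ♙ ♙│2
1│♖ · ♗ ♕ ♔ ♗ · ♖│1
  ─────────────────
  a b c d e f g h

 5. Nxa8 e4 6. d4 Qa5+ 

  a b c d e f g h
  ─────────────────
8│♘ · ♝ · · ♝ · ♜│8
7│♟ ♟ · ♟ ♚ ♟ ♟ ♟│7
6│· · ♞ · · · · ♞│6
5│♛ · · · · · · ·│5
4│· · · ♙ ♟ · · ·│4
3│· · · · · · · ♘│3
2│♙ ♙ ♙ · ♙ ♙ ♙ ♙│2
1│♖ · ♗ ♕ ♔ ♗ · ♖│1
  ─────────────────
  a b c d e f g h

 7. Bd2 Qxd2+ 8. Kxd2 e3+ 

  a b c d e f g h
  ─────────────────
8│♘ · ♝ · · ♝ · ♜│8
7│♟ ♟ · ♟ ♚ ♟ ♟ ♟│7
6│· · ♞ · · · · ♞│6
5│· · · · · · · ·│5
4│· · · ♙ · · · ·│4
3│· · · · ♟ · · ♘│3
2│♙ ♙ ♙ ♔ ♙ ♙ ♙ ♙│2
1│♖ · · ♕ · ♗ · ♖│1
  ─────────────────
  a b c d e f g h

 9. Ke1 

  a b c d e f g h
  ─────────────────
8│♘ · ♝ · · ♝ · ♜│8
7│♟ ♟ · ♟ ♚ ♟ ♟ ♟│7
6│· · ♞ · · · · ♞│6
5│· · · · · · · ·│5
4│· · · ♙ · · · ·│4
3│· · · · ♟ · · ♘│3
2│♙ ♙ ♙ · ♙ ♙ ♙ ♙│2
1│♖ · · ♕ ♔ ♗ · ♖│1
  ─────────────────
  a b c d e f g h


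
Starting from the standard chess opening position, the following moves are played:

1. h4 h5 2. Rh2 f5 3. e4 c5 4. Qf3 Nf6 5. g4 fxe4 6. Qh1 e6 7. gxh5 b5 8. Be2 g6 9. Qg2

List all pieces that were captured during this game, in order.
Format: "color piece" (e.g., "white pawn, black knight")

Tracking captures:
  fxe4: captured white pawn
  gxh5: captured black pawn

white pawn, black pawn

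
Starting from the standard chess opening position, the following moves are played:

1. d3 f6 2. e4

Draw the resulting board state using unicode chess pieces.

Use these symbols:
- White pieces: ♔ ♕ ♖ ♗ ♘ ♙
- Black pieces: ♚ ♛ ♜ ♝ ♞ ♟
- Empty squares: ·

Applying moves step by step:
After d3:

♜ ♞ ♝ ♛ ♚ ♝ ♞ ♜
♟ ♟ ♟ ♟ ♟ ♟ ♟ ♟
· · · · · · · ·
· · · · · · · ·
· · · · · · · ·
· · · ♙ · · · ·
♙ ♙ ♙ · ♙ ♙ ♙ ♙
♖ ♘ ♗ ♕ ♔ ♗ ♘ ♖


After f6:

♜ ♞ ♝ ♛ ♚ ♝ ♞ ♜
♟ ♟ ♟ ♟ ♟ · ♟ ♟
· · · · · ♟ · ·
· · · · · · · ·
· · · · · · · ·
· · · ♙ · · · ·
♙ ♙ ♙ · ♙ ♙ ♙ ♙
♖ ♘ ♗ ♕ ♔ ♗ ♘ ♖


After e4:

♜ ♞ ♝ ♛ ♚ ♝ ♞ ♜
♟ ♟ ♟ ♟ ♟ · ♟ ♟
· · · · · ♟ · ·
· · · · · · · ·
· · · · ♙ · · ·
· · · ♙ · · · ·
♙ ♙ ♙ · · ♙ ♙ ♙
♖ ♘ ♗ ♕ ♔ ♗ ♘ ♖



  a b c d e f g h
  ─────────────────
8│♜ ♞ ♝ ♛ ♚ ♝ ♞ ♜│8
7│♟ ♟ ♟ ♟ ♟ · ♟ ♟│7
6│· · · · · ♟ · ·│6
5│· · · · · · · ·│5
4│· · · · ♙ · · ·│4
3│· · · ♙ · · · ·│3
2│♙ ♙ ♙ · · ♙ ♙ ♙│2
1│♖ ♘ ♗ ♕ ♔ ♗ ♘ ♖│1
  ─────────────────
  a b c d e f g h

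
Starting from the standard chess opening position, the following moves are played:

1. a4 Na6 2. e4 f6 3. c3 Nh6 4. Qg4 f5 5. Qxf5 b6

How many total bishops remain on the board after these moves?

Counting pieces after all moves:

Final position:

  a b c d e f g h
  ─────────────────
8│♜ · ♝ ♛ ♚ ♝ · ♜│8
7│♟ · ♟ ♟ ♟ · ♟ ♟│7
6│♞ ♟ · · · · · ♞│6
5│· · · · · ♕ · ·│5
4│♙ · · · ♙ · · ·│4
3│· · ♙ · · · · ·│3
2│· ♙ · ♙ · ♙ ♙ ♙│2
1│♖ ♘ ♗ · ♔ ♗ ♘ ♖│1
  ─────────────────
  a b c d e f g h


4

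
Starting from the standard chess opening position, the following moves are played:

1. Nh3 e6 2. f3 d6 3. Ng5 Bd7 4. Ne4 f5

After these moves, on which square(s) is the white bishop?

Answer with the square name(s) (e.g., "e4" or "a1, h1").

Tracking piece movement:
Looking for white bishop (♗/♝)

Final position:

  a b c d e f g h
  ─────────────────
8│♜ ♞ · ♛ ♚ ♝ ♞ ♜│8
7│♟ ♟ ♟ ♝ · · ♟ ♟│7
6│· · · ♟ ♟ · · ·│6
5│· · · · · ♟ · ·│5
4│· · · · ♘ · · ·│4
3│· · · · · ♙ · ·│3
2│♙ ♙ ♙ ♙ ♙ · ♙ ♙│2
1│♖ ♘ ♗ ♕ ♔ ♗ · ♖│1
  ─────────────────
  a b c d e f g h


c1, f1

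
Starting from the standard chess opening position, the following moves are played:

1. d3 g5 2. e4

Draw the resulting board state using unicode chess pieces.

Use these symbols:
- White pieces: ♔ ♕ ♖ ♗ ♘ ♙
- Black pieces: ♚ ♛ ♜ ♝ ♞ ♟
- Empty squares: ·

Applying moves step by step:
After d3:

♜ ♞ ♝ ♛ ♚ ♝ ♞ ♜
♟ ♟ ♟ ♟ ♟ ♟ ♟ ♟
· · · · · · · ·
· · · · · · · ·
· · · · · · · ·
· · · ♙ · · · ·
♙ ♙ ♙ · ♙ ♙ ♙ ♙
♖ ♘ ♗ ♕ ♔ ♗ ♘ ♖


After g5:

♜ ♞ ♝ ♛ ♚ ♝ ♞ ♜
♟ ♟ ♟ ♟ ♟ ♟ · ♟
· · · · · · · ·
· · · · · · ♟ ·
· · · · · · · ·
· · · ♙ · · · ·
♙ ♙ ♙ · ♙ ♙ ♙ ♙
♖ ♘ ♗ ♕ ♔ ♗ ♘ ♖


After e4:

♜ ♞ ♝ ♛ ♚ ♝ ♞ ♜
♟ ♟ ♟ ♟ ♟ ♟ · ♟
· · · · · · · ·
· · · · · · ♟ ·
· · · · ♙ · · ·
· · · ♙ · · · ·
♙ ♙ ♙ · · ♙ ♙ ♙
♖ ♘ ♗ ♕ ♔ ♗ ♘ ♖



  a b c d e f g h
  ─────────────────
8│♜ ♞ ♝ ♛ ♚ ♝ ♞ ♜│8
7│♟ ♟ ♟ ♟ ♟ ♟ · ♟│7
6│· · · · · · · ·│6
5│· · · · · · ♟ ·│5
4│· · · · ♙ · · ·│4
3│· · · ♙ · · · ·│3
2│♙ ♙ ♙ · · ♙ ♙ ♙│2
1│♖ ♘ ♗ ♕ ♔ ♗ ♘ ♖│1
  ─────────────────
  a b c d e f g h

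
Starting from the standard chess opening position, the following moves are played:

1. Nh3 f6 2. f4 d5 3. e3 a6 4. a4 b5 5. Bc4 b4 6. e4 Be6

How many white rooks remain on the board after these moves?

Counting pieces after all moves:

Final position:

  a b c d e f g h
  ─────────────────
8│♜ ♞ · ♛ ♚ ♝ ♞ ♜│8
7│· · ♟ · ♟ · ♟ ♟│7
6│♟ · · · ♝ ♟ · ·│6
5│· · · ♟ · · · ·│5
4│♙ ♟ ♗ · ♙ ♙ · ·│4
3│· · · · · · · ♘│3
2│· ♙ ♙ ♙ · · ♙ ♙│2
1│♖ ♘ ♗ ♕ ♔ · · ♖│1
  ─────────────────
  a b c d e f g h


2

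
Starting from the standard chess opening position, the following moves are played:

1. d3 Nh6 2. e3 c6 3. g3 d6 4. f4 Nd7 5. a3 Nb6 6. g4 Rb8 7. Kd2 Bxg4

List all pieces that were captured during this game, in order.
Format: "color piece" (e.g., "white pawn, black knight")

Tracking captures:
  Bxg4: captured white pawn

white pawn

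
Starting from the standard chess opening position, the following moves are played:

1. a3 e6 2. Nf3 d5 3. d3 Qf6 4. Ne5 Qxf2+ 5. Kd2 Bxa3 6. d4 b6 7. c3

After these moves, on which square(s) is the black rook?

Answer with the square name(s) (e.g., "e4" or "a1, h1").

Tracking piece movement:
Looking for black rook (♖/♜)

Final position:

  a b c d e f g h
  ─────────────────
8│♜ ♞ ♝ · ♚ · ♞ ♜│8
7│♟ · ♟ · · ♟ ♟ ♟│7
6│· ♟ · · ♟ · · ·│6
5│· · · ♟ ♘ · · ·│5
4│· · · ♙ · · · ·│4
3│♝ · ♙ · · · · ·│3
2│· ♙ · ♔ ♙ ♛ ♙ ♙│2
1│♖ ♘ ♗ ♕ · ♗ · ♖│1
  ─────────────────
  a b c d e f g h


a8, h8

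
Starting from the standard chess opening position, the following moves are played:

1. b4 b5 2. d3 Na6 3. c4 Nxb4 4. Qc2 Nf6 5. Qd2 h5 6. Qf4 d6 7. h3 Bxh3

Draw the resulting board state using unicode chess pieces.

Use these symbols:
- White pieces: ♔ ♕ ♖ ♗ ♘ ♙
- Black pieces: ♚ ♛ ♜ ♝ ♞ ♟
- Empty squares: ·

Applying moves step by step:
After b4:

♜ ♞ ♝ ♛ ♚ ♝ ♞ ♜
♟ ♟ ♟ ♟ ♟ ♟ ♟ ♟
· · · · · · · ·
· · · · · · · ·
· ♙ · · · · · ·
· · · · · · · ·
♙ · ♙ ♙ ♙ ♙ ♙ ♙
♖ ♘ ♗ ♕ ♔ ♗ ♘ ♖


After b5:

♜ ♞ ♝ ♛ ♚ ♝ ♞ ♜
♟ · ♟ ♟ ♟ ♟ ♟ ♟
· · · · · · · ·
· ♟ · · · · · ·
· ♙ · · · · · ·
· · · · · · · ·
♙ · ♙ ♙ ♙ ♙ ♙ ♙
♖ ♘ ♗ ♕ ♔ ♗ ♘ ♖


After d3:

♜ ♞ ♝ ♛ ♚ ♝ ♞ ♜
♟ · ♟ ♟ ♟ ♟ ♟ ♟
· · · · · · · ·
· ♟ · · · · · ·
· ♙ · · · · · ·
· · · ♙ · · · ·
♙ · ♙ · ♙ ♙ ♙ ♙
♖ ♘ ♗ ♕ ♔ ♗ ♘ ♖


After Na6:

♜ · ♝ ♛ ♚ ♝ ♞ ♜
♟ · ♟ ♟ ♟ ♟ ♟ ♟
♞ · · · · · · ·
· ♟ · · · · · ·
· ♙ · · · · · ·
· · · ♙ · · · ·
♙ · ♙ · ♙ ♙ ♙ ♙
♖ ♘ ♗ ♕ ♔ ♗ ♘ ♖


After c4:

♜ · ♝ ♛ ♚ ♝ ♞ ♜
♟ · ♟ ♟ ♟ ♟ ♟ ♟
♞ · · · · · · ·
· ♟ · · · · · ·
· ♙ ♙ · · · · ·
· · · ♙ · · · ·
♙ · · · ♙ ♙ ♙ ♙
♖ ♘ ♗ ♕ ♔ ♗ ♘ ♖


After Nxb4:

♜ · ♝ ♛ ♚ ♝ ♞ ♜
♟ · ♟ ♟ ♟ ♟ ♟ ♟
· · · · · · · ·
· ♟ · · · · · ·
· ♞ ♙ · · · · ·
· · · ♙ · · · ·
♙ · · · ♙ ♙ ♙ ♙
♖ ♘ ♗ ♕ ♔ ♗ ♘ ♖


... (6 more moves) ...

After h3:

♜ · ♝ ♛ ♚ ♝ · ♜
♟ · ♟ · ♟ ♟ ♟ ·
· · · ♟ · ♞ · ·
· ♟ · · · · · ♟
· ♞ ♙ · · ♕ · ·
· · · ♙ · · · ♙
♙ · · · ♙ ♙ ♙ ·
♖ ♘ ♗ · ♔ ♗ ♘ ♖


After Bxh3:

♜ · · ♛ ♚ ♝ · ♜
♟ · ♟ · ♟ ♟ ♟ ·
· · · ♟ · ♞ · ·
· ♟ · · · · · ♟
· ♞ ♙ · · ♕ · ·
· · · ♙ · · · ♝
♙ · · · ♙ ♙ ♙ ·
♖ ♘ ♗ · ♔ ♗ ♘ ♖



  a b c d e f g h
  ─────────────────
8│♜ · · ♛ ♚ ♝ · ♜│8
7│♟ · ♟ · ♟ ♟ ♟ ·│7
6│· · · ♟ · ♞ · ·│6
5│· ♟ · · · · · ♟│5
4│· ♞ ♙ · · ♕ · ·│4
3│· · · ♙ · · · ♝│3
2│♙ · · · ♙ ♙ ♙ ·│2
1│♖ ♘ ♗ · ♔ ♗ ♘ ♖│1
  ─────────────────
  a b c d e f g h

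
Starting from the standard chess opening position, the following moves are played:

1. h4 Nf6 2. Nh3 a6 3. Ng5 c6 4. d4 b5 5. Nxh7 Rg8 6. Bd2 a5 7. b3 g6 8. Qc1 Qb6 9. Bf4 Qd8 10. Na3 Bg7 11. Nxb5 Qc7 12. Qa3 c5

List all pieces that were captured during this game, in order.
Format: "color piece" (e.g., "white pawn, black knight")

Tracking captures:
  Nxh7: captured black pawn
  Nxb5: captured black pawn

black pawn, black pawn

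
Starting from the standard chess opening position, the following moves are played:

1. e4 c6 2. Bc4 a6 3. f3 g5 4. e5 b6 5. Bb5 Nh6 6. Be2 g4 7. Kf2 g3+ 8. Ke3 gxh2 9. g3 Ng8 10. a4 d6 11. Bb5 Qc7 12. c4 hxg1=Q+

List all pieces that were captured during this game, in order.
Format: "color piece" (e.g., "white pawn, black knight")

Tracking captures:
  gxh2: captured white pawn
  hxg1=Q+: captured white knight

white pawn, white knight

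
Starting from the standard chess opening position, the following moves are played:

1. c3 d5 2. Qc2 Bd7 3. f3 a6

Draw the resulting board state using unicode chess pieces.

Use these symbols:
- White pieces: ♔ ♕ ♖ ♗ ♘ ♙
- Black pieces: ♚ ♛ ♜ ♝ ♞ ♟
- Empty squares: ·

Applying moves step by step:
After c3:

♜ ♞ ♝ ♛ ♚ ♝ ♞ ♜
♟ ♟ ♟ ♟ ♟ ♟ ♟ ♟
· · · · · · · ·
· · · · · · · ·
· · · · · · · ·
· · ♙ · · · · ·
♙ ♙ · ♙ ♙ ♙ ♙ ♙
♖ ♘ ♗ ♕ ♔ ♗ ♘ ♖


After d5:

♜ ♞ ♝ ♛ ♚ ♝ ♞ ♜
♟ ♟ ♟ · ♟ ♟ ♟ ♟
· · · · · · · ·
· · · ♟ · · · ·
· · · · · · · ·
· · ♙ · · · · ·
♙ ♙ · ♙ ♙ ♙ ♙ ♙
♖ ♘ ♗ ♕ ♔ ♗ ♘ ♖


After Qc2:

♜ ♞ ♝ ♛ ♚ ♝ ♞ ♜
♟ ♟ ♟ · ♟ ♟ ♟ ♟
· · · · · · · ·
· · · ♟ · · · ·
· · · · · · · ·
· · ♙ · · · · ·
♙ ♙ ♕ ♙ ♙ ♙ ♙ ♙
♖ ♘ ♗ · ♔ ♗ ♘ ♖


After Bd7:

♜ ♞ · ♛ ♚ ♝ ♞ ♜
♟ ♟ ♟ ♝ ♟ ♟ ♟ ♟
· · · · · · · ·
· · · ♟ · · · ·
· · · · · · · ·
· · ♙ · · · · ·
♙ ♙ ♕ ♙ ♙ ♙ ♙ ♙
♖ ♘ ♗ · ♔ ♗ ♘ ♖


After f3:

♜ ♞ · ♛ ♚ ♝ ♞ ♜
♟ ♟ ♟ ♝ ♟ ♟ ♟ ♟
· · · · · · · ·
· · · ♟ · · · ·
· · · · · · · ·
· · ♙ · · ♙ · ·
♙ ♙ ♕ ♙ ♙ · ♙ ♙
♖ ♘ ♗ · ♔ ♗ ♘ ♖


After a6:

♜ ♞ · ♛ ♚ ♝ ♞ ♜
· ♟ ♟ ♝ ♟ ♟ ♟ ♟
♟ · · · · · · ·
· · · ♟ · · · ·
· · · · · · · ·
· · ♙ · · ♙ · ·
♙ ♙ ♕ ♙ ♙ · ♙ ♙
♖ ♘ ♗ · ♔ ♗ ♘ ♖



  a b c d e f g h
  ─────────────────
8│♜ ♞ · ♛ ♚ ♝ ♞ ♜│8
7│· ♟ ♟ ♝ ♟ ♟ ♟ ♟│7
6│♟ · · · · · · ·│6
5│· · · ♟ · · · ·│5
4│· · · · · · · ·│4
3│· · ♙ · · ♙ · ·│3
2│♙ ♙ ♕ ♙ ♙ · ♙ ♙│2
1│♖ ♘ ♗ · ♔ ♗ ♘ ♖│1
  ─────────────────
  a b c d e f g h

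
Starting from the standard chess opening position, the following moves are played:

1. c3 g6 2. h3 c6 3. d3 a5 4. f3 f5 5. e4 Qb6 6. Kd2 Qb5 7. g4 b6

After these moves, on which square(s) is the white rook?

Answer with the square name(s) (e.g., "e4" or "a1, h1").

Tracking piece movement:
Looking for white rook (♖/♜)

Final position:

  a b c d e f g h
  ─────────────────
8│♜ ♞ ♝ · ♚ ♝ ♞ ♜│8
7│· · · ♟ ♟ · · ♟│7
6│· ♟ ♟ · · · ♟ ·│6
5│♟ ♛ · · · ♟ · ·│5
4│· · · · ♙ · ♙ ·│4
3│· · ♙ ♙ · ♙ · ♙│3
2│♙ ♙ · ♔ · · · ·│2
1│♖ ♘ ♗ ♕ · ♗ ♘ ♖│1
  ─────────────────
  a b c d e f g h


a1, h1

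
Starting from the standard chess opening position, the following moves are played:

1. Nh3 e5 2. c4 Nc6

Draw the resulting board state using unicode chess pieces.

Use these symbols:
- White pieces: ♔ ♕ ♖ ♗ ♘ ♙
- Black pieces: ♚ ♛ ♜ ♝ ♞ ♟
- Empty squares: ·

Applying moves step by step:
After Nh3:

♜ ♞ ♝ ♛ ♚ ♝ ♞ ♜
♟ ♟ ♟ ♟ ♟ ♟ ♟ ♟
· · · · · · · ·
· · · · · · · ·
· · · · · · · ·
· · · · · · · ♘
♙ ♙ ♙ ♙ ♙ ♙ ♙ ♙
♖ ♘ ♗ ♕ ♔ ♗ · ♖


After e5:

♜ ♞ ♝ ♛ ♚ ♝ ♞ ♜
♟ ♟ ♟ ♟ · ♟ ♟ ♟
· · · · · · · ·
· · · · ♟ · · ·
· · · · · · · ·
· · · · · · · ♘
♙ ♙ ♙ ♙ ♙ ♙ ♙ ♙
♖ ♘ ♗ ♕ ♔ ♗ · ♖


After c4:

♜ ♞ ♝ ♛ ♚ ♝ ♞ ♜
♟ ♟ ♟ ♟ · ♟ ♟ ♟
· · · · · · · ·
· · · · ♟ · · ·
· · ♙ · · · · ·
· · · · · · · ♘
♙ ♙ · ♙ ♙ ♙ ♙ ♙
♖ ♘ ♗ ♕ ♔ ♗ · ♖


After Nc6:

♜ · ♝ ♛ ♚ ♝ ♞ ♜
♟ ♟ ♟ ♟ · ♟ ♟ ♟
· · ♞ · · · · ·
· · · · ♟ · · ·
· · ♙ · · · · ·
· · · · · · · ♘
♙ ♙ · ♙ ♙ ♙ ♙ ♙
♖ ♘ ♗ ♕ ♔ ♗ · ♖



  a b c d e f g h
  ─────────────────
8│♜ · ♝ ♛ ♚ ♝ ♞ ♜│8
7│♟ ♟ ♟ ♟ · ♟ ♟ ♟│7
6│· · ♞ · · · · ·│6
5│· · · · ♟ · · ·│5
4│· · ♙ · · · · ·│4
3│· · · · · · · ♘│3
2│♙ ♙ · ♙ ♙ ♙ ♙ ♙│2
1│♖ ♘ ♗ ♕ ♔ ♗ · ♖│1
  ─────────────────
  a b c d e f g h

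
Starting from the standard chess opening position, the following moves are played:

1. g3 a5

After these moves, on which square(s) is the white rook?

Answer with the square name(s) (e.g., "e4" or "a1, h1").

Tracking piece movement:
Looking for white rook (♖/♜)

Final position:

  a b c d e f g h
  ─────────────────
8│♜ ♞ ♝ ♛ ♚ ♝ ♞ ♜│8
7│· ♟ ♟ ♟ ♟ ♟ ♟ ♟│7
6│· · · · · · · ·│6
5│♟ · · · · · · ·│5
4│· · · · · · · ·│4
3│· · · · · · ♙ ·│3
2│♙ ♙ ♙ ♙ ♙ ♙ · ♙│2
1│♖ ♘ ♗ ♕ ♔ ♗ ♘ ♖│1
  ─────────────────
  a b c d e f g h


a1, h1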